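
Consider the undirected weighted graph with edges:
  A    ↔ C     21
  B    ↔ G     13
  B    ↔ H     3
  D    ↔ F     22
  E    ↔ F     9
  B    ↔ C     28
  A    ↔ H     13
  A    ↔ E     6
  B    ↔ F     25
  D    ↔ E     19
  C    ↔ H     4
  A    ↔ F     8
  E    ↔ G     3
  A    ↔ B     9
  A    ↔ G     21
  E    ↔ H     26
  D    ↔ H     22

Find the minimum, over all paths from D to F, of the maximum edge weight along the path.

A few of the D→F routes:
D - E - G - A - F: max(19, 3, 21, 8) = 21
D - E - F: max(19, 9) = 19
D - E - G - B - H - C - A - F: max(19, 3, 13, 3, 4, 21, 8) = 21
D - E - G - B - H - A - F: max(19, 3, 13, 3, 13, 8) = 19
D - E - G - B - A - F: max(19, 3, 13, 9, 8) = 19
D - E - A - F: max(19, 6, 8) = 19
Smallest bottleneck: 19.

19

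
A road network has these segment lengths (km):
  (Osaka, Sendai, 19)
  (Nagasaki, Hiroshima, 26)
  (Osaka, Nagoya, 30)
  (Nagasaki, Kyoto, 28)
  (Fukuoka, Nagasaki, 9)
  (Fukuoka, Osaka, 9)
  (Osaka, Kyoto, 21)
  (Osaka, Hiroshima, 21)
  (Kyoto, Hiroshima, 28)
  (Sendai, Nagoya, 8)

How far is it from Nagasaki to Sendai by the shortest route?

Some routes from Nagasaki to Sendai:
Nagasaki-Kyoto-Osaka-Sendai: 28 + 21 + 19 = 68
Nagasaki-Fukuoka-Osaka-Sendai: 9 + 9 + 19 = 37
Nagasaki-Fukuoka-Osaka-Nagoya-Sendai: 9 + 9 + 30 + 8 = 56
Nagasaki-Hiroshima-Osaka-Sendai: 26 + 21 + 19 = 66
The minimum is 37 km.

37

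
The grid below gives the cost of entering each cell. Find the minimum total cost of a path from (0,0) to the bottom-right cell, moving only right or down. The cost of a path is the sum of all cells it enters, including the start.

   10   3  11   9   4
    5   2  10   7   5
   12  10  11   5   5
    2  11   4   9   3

Take (0,0) (0,1) (1,1) (1,2) (1,3) (1,4) (2,4) (3,4) for a total of 10 + 3 + 2 + 10 + 7 + 5 + 5 + 3 = 45.

45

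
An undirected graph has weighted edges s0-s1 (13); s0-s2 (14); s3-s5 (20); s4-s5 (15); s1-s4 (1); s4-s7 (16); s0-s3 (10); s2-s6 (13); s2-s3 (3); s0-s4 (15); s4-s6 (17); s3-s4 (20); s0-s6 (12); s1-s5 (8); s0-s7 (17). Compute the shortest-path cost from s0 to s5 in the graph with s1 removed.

A few of the s0→s5 routes:
s0→s2→s3→s5: 14 + 3 + 20 = 37
s0→s6→s4→s5: 12 + 17 + 15 = 44
s0→s4→s5: 15 + 15 = 30
s0→s3→s4→s5: 10 + 20 + 15 = 45
s0→s3→s5: 10 + 20 = 30
Shortest: 30.

30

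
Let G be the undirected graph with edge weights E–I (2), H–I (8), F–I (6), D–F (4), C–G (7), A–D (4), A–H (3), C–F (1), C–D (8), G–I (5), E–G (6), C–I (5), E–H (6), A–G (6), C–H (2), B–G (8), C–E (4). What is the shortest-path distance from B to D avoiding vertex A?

20

Some routes from B to D avoiding A:
B -> G -> I -> F -> D: 8 + 5 + 6 + 4 = 23
B -> G -> C -> D: 8 + 7 + 8 = 23
B -> G -> E -> C -> F -> D: 8 + 6 + 4 + 1 + 4 = 23
B -> G -> C -> F -> D: 8 + 7 + 1 + 4 = 20
B -> G -> I -> C -> F -> D: 8 + 5 + 5 + 1 + 4 = 23
Shortest: 20.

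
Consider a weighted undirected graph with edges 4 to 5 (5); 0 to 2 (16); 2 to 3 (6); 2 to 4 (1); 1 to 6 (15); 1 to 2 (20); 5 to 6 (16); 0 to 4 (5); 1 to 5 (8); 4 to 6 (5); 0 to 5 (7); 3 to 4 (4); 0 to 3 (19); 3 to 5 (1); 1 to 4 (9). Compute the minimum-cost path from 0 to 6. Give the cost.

10

Comparing a few candidate routes:
0-5-3-4-6: 7 + 1 + 4 + 5 = 17
0-5-4-6: 7 + 5 + 5 = 17
0-4-6: 5 + 5 = 10
The minimum is 10.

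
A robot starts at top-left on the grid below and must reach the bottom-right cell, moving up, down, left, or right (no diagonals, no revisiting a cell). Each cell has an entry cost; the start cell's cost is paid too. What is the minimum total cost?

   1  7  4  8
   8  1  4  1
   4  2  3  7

Best path: (0,0)→(0,1)→(1,1)→(1,2)→(1,3)→(2,3)
Cost: 1 + 7 + 1 + 4 + 1 + 7 = 21

21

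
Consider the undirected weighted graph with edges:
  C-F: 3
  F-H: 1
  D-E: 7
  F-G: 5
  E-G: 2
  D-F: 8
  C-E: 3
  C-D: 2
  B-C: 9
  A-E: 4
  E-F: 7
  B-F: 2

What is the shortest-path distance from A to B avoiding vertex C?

Candidate routes:
A → E → F → B: 4 + 7 + 2 = 13
A → E → G → F → B: 4 + 2 + 5 + 2 = 13
A → E → D → F → B: 4 + 7 + 8 + 2 = 21
The minimum is 13.

13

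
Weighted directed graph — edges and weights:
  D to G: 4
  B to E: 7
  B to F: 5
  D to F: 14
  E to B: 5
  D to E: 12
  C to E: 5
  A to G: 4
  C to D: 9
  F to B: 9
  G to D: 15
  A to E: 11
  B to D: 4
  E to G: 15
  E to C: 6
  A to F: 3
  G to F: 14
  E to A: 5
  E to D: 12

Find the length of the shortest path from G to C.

Paths from G to C:
G → F → B → E → C: 14 + 9 + 7 + 6 = 36
G → D → E → C: 15 + 12 + 6 = 33
G → D → F → B → E → C: 15 + 14 + 9 + 7 + 6 = 51
G → F → B → D → E → C: 14 + 9 + 4 + 12 + 6 = 45
The minimum is 33.

33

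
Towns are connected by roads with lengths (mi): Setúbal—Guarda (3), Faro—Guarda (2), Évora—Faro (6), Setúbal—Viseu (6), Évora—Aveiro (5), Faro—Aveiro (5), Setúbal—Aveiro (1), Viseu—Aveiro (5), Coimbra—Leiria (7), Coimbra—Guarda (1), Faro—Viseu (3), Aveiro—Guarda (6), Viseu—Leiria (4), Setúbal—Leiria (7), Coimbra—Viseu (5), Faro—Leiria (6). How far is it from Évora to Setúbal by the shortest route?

6

Checking several routes:
Évora -> Aveiro -> Setúbal: 5 + 1 = 6
Évora -> Aveiro -> Guarda -> Setúbal: 5 + 6 + 3 = 14
Évora -> Faro -> Aveiro -> Setúbal: 6 + 5 + 1 = 12
Évora -> Faro -> Guarda -> Setúbal: 6 + 2 + 3 = 11
The minimum is 6 mi.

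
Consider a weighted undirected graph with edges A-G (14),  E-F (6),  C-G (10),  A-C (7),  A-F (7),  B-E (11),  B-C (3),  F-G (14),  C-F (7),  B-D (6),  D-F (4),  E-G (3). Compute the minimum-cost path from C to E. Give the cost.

A few of the C→E routes:
C→G→E: 10 + 3 = 13
C→F→E: 7 + 6 = 13
C→A→G→E: 7 + 14 + 3 = 24
C→B→E: 3 + 11 = 14
C→B→D→F→E: 3 + 6 + 4 + 6 = 19
C→A→F→E: 7 + 7 + 6 = 20
Shortest: 13.

13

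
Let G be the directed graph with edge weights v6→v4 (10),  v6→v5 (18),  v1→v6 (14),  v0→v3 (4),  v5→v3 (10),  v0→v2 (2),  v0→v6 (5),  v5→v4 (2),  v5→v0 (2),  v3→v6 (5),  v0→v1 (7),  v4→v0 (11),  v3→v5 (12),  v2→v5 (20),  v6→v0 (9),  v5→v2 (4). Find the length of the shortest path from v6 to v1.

16

Candidate routes:
v6 -> v0 -> v1: 9 + 7 = 16
v6 -> v4 -> v0 -> v1: 10 + 11 + 7 = 28
v6 -> v5 -> v0 -> v1: 18 + 2 + 7 = 27
v6 -> v5 -> v4 -> v0 -> v1: 18 + 2 + 11 + 7 = 38
Shortest: 16.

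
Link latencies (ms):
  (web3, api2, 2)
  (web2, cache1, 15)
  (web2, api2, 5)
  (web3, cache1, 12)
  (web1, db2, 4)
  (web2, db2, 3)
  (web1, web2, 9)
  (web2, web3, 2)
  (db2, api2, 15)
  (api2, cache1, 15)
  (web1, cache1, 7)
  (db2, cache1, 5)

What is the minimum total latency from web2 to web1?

7

Checking several routes:
web2 → web1: 9
web2 → db2 → cache1 → web1: 3 + 5 + 7 = 15
web2 → db2 → web1: 3 + 4 = 7
The minimum is 7 ms.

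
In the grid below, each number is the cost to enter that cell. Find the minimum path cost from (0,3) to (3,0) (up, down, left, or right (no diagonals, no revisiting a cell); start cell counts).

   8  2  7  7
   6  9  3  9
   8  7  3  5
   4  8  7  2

One optimal route is [0,3] -> [0,2] -> [1,2] -> [2,2] -> [2,1] -> [2,0] -> [3,0].
Its cost is 7 + 7 + 3 + 3 + 7 + 8 + 4 = 39.

39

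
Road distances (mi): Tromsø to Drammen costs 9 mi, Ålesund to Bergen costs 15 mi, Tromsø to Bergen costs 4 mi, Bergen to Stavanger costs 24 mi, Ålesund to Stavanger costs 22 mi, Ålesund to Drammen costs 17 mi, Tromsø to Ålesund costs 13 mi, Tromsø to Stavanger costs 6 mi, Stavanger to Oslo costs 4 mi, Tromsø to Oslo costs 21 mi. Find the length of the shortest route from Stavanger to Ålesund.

19

Comparing a few candidate routes:
Stavanger → Ålesund: 22
Stavanger → Tromsø → Ålesund: 6 + 13 = 19
Stavanger → Tromsø → Bergen → Ålesund: 6 + 4 + 15 = 25
Shortest: 19 mi.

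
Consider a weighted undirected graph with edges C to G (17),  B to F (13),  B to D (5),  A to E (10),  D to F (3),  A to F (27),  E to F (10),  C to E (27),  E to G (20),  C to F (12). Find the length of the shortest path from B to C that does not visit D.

25

Candidate routes:
B-F-E-C: 13 + 10 + 27 = 50
B-F-C: 13 + 12 = 25
B-F-A-E-C: 13 + 27 + 10 + 27 = 77
B-F-E-G-C: 13 + 10 + 20 + 17 = 60
B-F-A-E-G-C: 13 + 27 + 10 + 20 + 17 = 87
Best route has total 25.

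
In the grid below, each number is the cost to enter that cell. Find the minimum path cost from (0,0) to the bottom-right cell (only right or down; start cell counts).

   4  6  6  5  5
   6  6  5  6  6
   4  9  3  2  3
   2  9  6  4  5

One optimal route is (0,0) (0,1) (0,2) (1,2) (2,2) (2,3) (2,4) (3,4).
Its cost is 4 + 6 + 6 + 5 + 3 + 2 + 3 + 5 = 34.
(Top row then right column would cost 40.)

34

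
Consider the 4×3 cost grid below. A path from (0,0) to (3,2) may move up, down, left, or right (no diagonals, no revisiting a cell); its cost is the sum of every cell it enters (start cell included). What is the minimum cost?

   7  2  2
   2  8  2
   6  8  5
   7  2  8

26

Path (0,0) -> (0,1) -> (0,2) -> (1,2) -> (2,2) -> (3,2): 7 + 2 + 2 + 2 + 5 + 8 = 26.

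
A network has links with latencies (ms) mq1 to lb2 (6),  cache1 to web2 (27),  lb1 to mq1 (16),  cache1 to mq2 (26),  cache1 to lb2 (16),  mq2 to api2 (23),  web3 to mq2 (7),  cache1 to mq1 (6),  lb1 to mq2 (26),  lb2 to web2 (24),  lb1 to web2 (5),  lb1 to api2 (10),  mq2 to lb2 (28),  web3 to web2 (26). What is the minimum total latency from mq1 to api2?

26

Some routes from mq1 to api2:
mq1 → lb2 → web2 → lb1 → api2: 6 + 24 + 5 + 10 = 45
mq1 → cache1 → web2 → lb1 → api2: 6 + 27 + 5 + 10 = 48
mq1 → lb1 → api2: 16 + 10 = 26
mq1 → cache1 → mq2 → api2: 6 + 26 + 23 = 55
The minimum is 26 ms.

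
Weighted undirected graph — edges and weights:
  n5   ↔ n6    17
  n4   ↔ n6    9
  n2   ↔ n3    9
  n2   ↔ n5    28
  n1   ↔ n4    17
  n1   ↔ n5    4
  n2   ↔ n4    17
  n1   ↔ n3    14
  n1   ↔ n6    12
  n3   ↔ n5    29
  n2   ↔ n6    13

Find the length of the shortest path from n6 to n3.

A few of the n6→n3 routes:
n6 → n4 → n2 → n3: 9 + 17 + 9 = 35
n6 → n2 → n3: 13 + 9 = 22
n6 → n1 → n3: 12 + 14 = 26
n6 → n5 → n1 → n3: 17 + 4 + 14 = 35
Shortest: 22.

22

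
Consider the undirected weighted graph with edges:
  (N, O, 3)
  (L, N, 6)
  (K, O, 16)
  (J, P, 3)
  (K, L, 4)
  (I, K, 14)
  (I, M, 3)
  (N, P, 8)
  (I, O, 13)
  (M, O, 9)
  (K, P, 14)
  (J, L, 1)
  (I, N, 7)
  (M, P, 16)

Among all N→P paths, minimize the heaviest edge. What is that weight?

Some routes from N to P:
N - O - M - I - K - L - J - P: max(3, 9, 3, 14, 4, 1, 3) = 14
N - O - I - K - L - J - P: max(3, 13, 14, 4, 1, 3) = 14
N - O - M - I - K - P: max(3, 9, 3, 14, 14) = 14
N - O - I - K - P: max(3, 13, 14, 14) = 14
N - L - J - P: max(6, 1, 3) = 6
N - P: max(8) = 8
The minimum achievable maximum is 6.

6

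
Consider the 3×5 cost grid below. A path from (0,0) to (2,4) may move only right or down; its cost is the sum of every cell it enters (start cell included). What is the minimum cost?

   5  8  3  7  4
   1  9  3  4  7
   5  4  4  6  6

Path r0c0 -> r1c0 -> r2c0 -> r2c1 -> r2c2 -> r2c3 -> r2c4: 5 + 1 + 5 + 4 + 4 + 6 + 6 = 31.

31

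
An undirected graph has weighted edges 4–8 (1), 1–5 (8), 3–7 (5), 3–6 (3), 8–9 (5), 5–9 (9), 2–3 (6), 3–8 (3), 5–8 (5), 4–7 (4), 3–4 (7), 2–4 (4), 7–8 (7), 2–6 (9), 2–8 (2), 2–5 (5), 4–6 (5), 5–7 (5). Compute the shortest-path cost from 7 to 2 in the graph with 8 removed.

8

Some routes from 7 to 2 avoiding 8:
7-3-2: 5 + 6 = 11
7-3-6-4-2: 5 + 3 + 5 + 4 = 17
7-5-2: 5 + 5 = 10
7-4-2: 4 + 4 = 8
7-3-4-2: 5 + 7 + 4 = 16
Shortest: 8.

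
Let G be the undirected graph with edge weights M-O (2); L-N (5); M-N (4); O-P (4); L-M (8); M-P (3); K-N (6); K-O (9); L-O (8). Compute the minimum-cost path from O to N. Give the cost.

6

A few of the O→N routes:
O - L - N: 8 + 5 = 13
O - M - N: 2 + 4 = 6
O - K - N: 9 + 6 = 15
O - P - M - N: 4 + 3 + 4 = 11
O - M - L - N: 2 + 8 + 5 = 15
Shortest: 6.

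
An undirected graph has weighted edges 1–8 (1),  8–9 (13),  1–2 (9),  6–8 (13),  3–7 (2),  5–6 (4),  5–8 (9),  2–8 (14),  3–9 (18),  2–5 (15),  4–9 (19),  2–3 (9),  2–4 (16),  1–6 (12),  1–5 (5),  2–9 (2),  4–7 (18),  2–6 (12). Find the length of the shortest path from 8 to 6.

A few of the 8→6 routes:
8 - 1 - 6: 1 + 12 = 13
8 - 6: 13
8 - 1 - 5 - 6: 1 + 5 + 4 = 10
8 - 1 - 2 - 6: 1 + 9 + 12 = 22
8 - 5 - 6: 9 + 4 = 13
Shortest: 10.

10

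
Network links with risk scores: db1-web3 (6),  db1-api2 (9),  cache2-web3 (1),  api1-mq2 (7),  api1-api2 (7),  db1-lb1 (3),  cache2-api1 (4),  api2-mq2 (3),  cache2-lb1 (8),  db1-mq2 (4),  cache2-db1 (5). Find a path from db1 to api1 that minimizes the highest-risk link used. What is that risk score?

5

Comparing a few candidate routes:
db1 - mq2 - api2 - api1: max(4, 3, 7) = 7
db1 - web3 - cache2 - api1: max(6, 1, 4) = 6
db1 - cache2 - api1: max(5, 4) = 5
Best route has worst link 5.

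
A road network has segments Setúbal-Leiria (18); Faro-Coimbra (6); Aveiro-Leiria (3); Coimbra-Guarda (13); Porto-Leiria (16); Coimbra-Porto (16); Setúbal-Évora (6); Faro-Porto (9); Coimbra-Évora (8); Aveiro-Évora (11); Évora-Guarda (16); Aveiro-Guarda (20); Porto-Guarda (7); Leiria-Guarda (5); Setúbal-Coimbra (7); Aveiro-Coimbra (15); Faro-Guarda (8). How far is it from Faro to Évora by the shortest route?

Some routes from Faro to Évora:
Faro → Guarda → Évora: 8 + 16 = 24
Faro → Guarda → Leiria → Aveiro → Évora: 8 + 5 + 3 + 11 = 27
Faro → Coimbra → Setúbal → Évora: 6 + 7 + 6 = 19
Faro → Coimbra → Évora: 6 + 8 = 14
The minimum is 14 km.

14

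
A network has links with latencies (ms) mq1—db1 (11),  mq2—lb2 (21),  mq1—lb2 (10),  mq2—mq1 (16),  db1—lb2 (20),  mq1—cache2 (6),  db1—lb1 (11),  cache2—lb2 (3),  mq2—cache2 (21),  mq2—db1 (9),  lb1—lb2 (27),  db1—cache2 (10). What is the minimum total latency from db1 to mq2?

9

Comparing a few candidate routes:
db1 → cache2 → mq2: 10 + 21 = 31
db1 → cache2 → mq1 → mq2: 10 + 6 + 16 = 32
db1 → mq1 → mq2: 11 + 16 = 27
db1 → mq2: 9
Shortest: 9 ms.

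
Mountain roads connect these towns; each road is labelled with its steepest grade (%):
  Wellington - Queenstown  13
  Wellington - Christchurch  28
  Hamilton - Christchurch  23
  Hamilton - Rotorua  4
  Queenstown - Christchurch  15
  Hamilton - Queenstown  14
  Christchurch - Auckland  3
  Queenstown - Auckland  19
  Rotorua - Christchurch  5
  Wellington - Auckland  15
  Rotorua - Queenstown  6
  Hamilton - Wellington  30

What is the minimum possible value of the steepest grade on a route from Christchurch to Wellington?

13

Checking several routes:
Christchurch → Rotorua → Hamilton → Queenstown → Auckland → Wellington: max(5, 4, 14, 19, 15) = 19
Christchurch → Auckland → Wellington: max(3, 15) = 15
Christchurch → Rotorua → Hamilton → Queenstown → Wellington: max(5, 4, 14, 13) = 14
Christchurch → Queenstown → Wellington: max(15, 13) = 15
Christchurch → Rotorua → Queenstown → Wellington: max(5, 6, 13) = 13
Best route has worst link 13%.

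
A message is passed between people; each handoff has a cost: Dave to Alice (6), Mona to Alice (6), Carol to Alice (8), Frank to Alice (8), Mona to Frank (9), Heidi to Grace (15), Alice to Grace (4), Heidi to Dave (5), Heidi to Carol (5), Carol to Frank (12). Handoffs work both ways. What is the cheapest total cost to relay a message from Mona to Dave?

A few of the Mona→Dave routes:
Mona -> Alice -> Dave: 6 + 6 = 12
Mona -> Frank -> Alice -> Dave: 9 + 8 + 6 = 23
Mona -> Alice -> Grace -> Heidi -> Dave: 6 + 4 + 15 + 5 = 30
Mona -> Frank -> Carol -> Heidi -> Dave: 9 + 12 + 5 + 5 = 31
Mona -> Alice -> Carol -> Heidi -> Dave: 6 + 8 + 5 + 5 = 24
The minimum is 12.

12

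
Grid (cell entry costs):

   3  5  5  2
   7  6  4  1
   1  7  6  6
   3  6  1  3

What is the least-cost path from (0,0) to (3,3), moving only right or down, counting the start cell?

Path (0,0) → (1,0) → (2,0) → (3,0) → (3,1) → (3,2) → (3,3): 3 + 7 + 1 + 3 + 6 + 1 + 3 = 24.
(Top row then right column would cost 25.)

24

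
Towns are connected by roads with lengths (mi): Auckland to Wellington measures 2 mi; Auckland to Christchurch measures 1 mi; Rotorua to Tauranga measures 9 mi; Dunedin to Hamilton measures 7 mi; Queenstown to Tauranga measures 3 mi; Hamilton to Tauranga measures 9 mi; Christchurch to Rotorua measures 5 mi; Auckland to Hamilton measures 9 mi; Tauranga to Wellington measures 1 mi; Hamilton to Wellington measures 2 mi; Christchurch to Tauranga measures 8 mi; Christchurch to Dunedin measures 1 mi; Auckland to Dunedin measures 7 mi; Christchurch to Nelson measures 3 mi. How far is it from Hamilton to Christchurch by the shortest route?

5

Some routes from Hamilton to Christchurch:
Hamilton-Auckland-Christchurch: 9 + 1 = 10
Hamilton-Wellington-Tauranga-Christchurch: 2 + 1 + 8 = 11
Hamilton-Dunedin-Christchurch: 7 + 1 = 8
Hamilton-Wellington-Auckland-Christchurch: 2 + 2 + 1 = 5
The minimum is 5 mi.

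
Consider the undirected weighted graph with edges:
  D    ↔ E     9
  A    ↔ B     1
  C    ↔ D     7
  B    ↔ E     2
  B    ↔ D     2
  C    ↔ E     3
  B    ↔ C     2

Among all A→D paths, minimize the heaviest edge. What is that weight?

2

Routes from A to D:
A -> B -> E -> C -> D: max(1, 2, 3, 7) = 7
A -> B -> C -> E -> D: max(1, 2, 3, 9) = 9
A -> B -> D: max(1, 2) = 2
A -> B -> C -> D: max(1, 2, 7) = 7
A -> B -> E -> D: max(1, 2, 9) = 9
Best route has worst link 2.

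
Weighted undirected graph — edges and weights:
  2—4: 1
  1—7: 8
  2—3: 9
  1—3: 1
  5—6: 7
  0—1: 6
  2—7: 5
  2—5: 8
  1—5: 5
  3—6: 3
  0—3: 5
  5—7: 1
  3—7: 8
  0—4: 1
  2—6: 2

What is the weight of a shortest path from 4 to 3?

6

Comparing a few candidate routes:
4-2-3: 1 + 9 = 10
4-2-6-3: 1 + 2 + 3 = 6
4-2-7-3: 1 + 5 + 8 = 14
4-2-7-5-1-3: 1 + 5 + 1 + 5 + 1 = 13
4-0-1-3: 1 + 6 + 1 = 8
4-0-3: 1 + 5 = 6
Shortest: 6.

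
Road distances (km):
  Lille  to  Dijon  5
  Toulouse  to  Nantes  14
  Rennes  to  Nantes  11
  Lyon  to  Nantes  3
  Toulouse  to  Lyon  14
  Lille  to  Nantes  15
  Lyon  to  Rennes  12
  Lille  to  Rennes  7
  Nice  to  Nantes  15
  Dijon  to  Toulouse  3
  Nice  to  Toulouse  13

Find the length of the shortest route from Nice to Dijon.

A few of the Nice→Dijon routes:
Nice → Toulouse → Dijon: 13 + 3 = 16
Nice → Nantes → Lyon → Rennes → Lille → Dijon: 15 + 3 + 12 + 7 + 5 = 42
Nice → Nantes → Rennes → Lille → Dijon: 15 + 11 + 7 + 5 = 38
Nice → Nantes → Lyon → Toulouse → Dijon: 15 + 3 + 14 + 3 = 35
Nice → Nantes → Toulouse → Dijon: 15 + 14 + 3 = 32
Nice → Nantes → Lille → Dijon: 15 + 15 + 5 = 35
Best route has total 16 km.

16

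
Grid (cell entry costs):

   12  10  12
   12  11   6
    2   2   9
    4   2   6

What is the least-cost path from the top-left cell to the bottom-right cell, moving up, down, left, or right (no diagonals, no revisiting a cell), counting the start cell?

Path r0c0 → r1c0 → r2c0 → r2c1 → r3c1 → r3c2: 12 + 12 + 2 + 2 + 2 + 6 = 36.

36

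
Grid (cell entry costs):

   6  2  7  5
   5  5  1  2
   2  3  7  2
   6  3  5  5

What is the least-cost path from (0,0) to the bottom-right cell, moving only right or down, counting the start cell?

23

Path (0,0) -> (0,1) -> (1,1) -> (1,2) -> (1,3) -> (2,3) -> (3,3): 6 + 2 + 5 + 1 + 2 + 2 + 5 = 23.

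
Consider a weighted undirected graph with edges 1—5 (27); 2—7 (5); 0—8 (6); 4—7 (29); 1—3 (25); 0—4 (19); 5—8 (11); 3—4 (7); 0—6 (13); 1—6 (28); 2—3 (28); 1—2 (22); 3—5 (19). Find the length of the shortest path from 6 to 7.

Some routes from 6 to 7:
6-0-8-5-3-2-7: 13 + 6 + 11 + 19 + 28 + 5 = 82
6-0-4-3-2-7: 13 + 19 + 7 + 28 + 5 = 72
6-1-2-7: 28 + 22 + 5 = 55
6-0-4-7: 13 + 19 + 29 = 61
6-0-8-5-1-2-7: 13 + 6 + 11 + 27 + 22 + 5 = 84
6-0-8-5-3-4-7: 13 + 6 + 11 + 19 + 7 + 29 = 85
Best route has total 55.

55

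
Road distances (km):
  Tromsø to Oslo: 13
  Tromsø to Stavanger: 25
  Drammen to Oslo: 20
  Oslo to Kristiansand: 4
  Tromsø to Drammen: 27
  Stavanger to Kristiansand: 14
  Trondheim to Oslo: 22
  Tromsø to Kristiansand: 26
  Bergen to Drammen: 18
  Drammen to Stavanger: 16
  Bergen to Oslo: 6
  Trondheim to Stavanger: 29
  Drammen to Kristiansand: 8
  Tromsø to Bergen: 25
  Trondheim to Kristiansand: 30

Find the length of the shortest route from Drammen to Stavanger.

16

Some routes from Drammen to Stavanger:
Drammen → Tromsø → Stavanger: 27 + 25 = 52
Drammen → Kristiansand → Stavanger: 8 + 14 = 22
Drammen → Bergen → Oslo → Kristiansand → Stavanger: 18 + 6 + 4 + 14 = 42
Drammen → Oslo → Kristiansand → Stavanger: 20 + 4 + 14 = 38
Drammen → Stavanger: 16
Drammen → Kristiansand → Oslo → Tromsø → Stavanger: 8 + 4 + 13 + 25 = 50
Shortest: 16 km.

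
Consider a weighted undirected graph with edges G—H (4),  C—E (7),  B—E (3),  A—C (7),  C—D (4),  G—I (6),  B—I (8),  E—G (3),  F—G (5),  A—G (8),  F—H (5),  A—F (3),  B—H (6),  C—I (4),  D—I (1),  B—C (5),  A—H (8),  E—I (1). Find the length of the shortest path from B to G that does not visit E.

Comparing a few candidate routes:
B→C→I→G: 5 + 4 + 6 = 15
B→I→G: 8 + 6 = 14
B→H→F→G: 6 + 5 + 5 = 16
B→H→G: 6 + 4 = 10
B→C→A→F→G: 5 + 7 + 3 + 5 = 20
B→C→D→I→G: 5 + 4 + 1 + 6 = 16
Shortest: 10.

10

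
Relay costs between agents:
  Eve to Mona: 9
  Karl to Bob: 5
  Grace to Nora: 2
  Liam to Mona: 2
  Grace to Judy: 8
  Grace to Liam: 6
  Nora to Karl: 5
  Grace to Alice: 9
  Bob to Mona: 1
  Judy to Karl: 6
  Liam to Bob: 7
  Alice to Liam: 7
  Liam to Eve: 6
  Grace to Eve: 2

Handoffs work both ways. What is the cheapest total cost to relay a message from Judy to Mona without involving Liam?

Comparing a few candidate routes:
Judy-Grace-Eve-Mona: 8 + 2 + 9 = 19
Judy-Grace-Nora-Karl-Bob-Mona: 8 + 2 + 5 + 5 + 1 = 21
Judy-Karl-Bob-Mona: 6 + 5 + 1 = 12
Shortest: 12.

12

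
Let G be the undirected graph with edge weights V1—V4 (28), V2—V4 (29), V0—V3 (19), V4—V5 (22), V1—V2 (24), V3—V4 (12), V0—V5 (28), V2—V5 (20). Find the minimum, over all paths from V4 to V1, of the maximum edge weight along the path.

24

Paths from V4 to V1:
V4 -> V5 -> V2 -> V1: max(22, 20, 24) = 24
V4 -> V3 -> V0 -> V5 -> V2 -> V1: max(12, 19, 28, 20, 24) = 28
V4 -> V2 -> V1: max(29, 24) = 29
V4 -> V1: max(28) = 28
The minimum achievable maximum is 24.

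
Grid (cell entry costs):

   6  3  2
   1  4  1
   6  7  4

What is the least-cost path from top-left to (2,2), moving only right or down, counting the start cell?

16

Take r0c0 → r0c1 → r0c2 → r1c2 → r2c2 for a total of 6 + 3 + 2 + 1 + 4 = 16.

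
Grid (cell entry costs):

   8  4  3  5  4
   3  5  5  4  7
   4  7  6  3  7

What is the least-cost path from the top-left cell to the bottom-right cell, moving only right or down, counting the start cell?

34

Path r0c0 r0c1 r0c2 r0c3 r1c3 r2c3 r2c4: 8 + 4 + 3 + 5 + 4 + 3 + 7 = 34.
For comparison, the top-then-right route costs 38.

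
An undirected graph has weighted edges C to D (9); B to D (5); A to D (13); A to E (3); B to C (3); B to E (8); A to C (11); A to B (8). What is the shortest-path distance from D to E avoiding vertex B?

16

Routes from D to E avoiding B:
D → A → E: 13 + 3 = 16
D → C → A → E: 9 + 11 + 3 = 23
The minimum is 16.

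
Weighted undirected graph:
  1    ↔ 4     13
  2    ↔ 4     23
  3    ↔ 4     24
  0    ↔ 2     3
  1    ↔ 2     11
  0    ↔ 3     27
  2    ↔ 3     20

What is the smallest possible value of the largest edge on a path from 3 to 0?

Paths from 3 to 0:
3 -> 0: max(27) = 27
3 -> 4 -> 1 -> 2 -> 0: max(24, 13, 11, 3) = 24
3 -> 2 -> 0: max(20, 3) = 20
3 -> 4 -> 2 -> 0: max(24, 23, 3) = 24
Smallest bottleneck: 20.

20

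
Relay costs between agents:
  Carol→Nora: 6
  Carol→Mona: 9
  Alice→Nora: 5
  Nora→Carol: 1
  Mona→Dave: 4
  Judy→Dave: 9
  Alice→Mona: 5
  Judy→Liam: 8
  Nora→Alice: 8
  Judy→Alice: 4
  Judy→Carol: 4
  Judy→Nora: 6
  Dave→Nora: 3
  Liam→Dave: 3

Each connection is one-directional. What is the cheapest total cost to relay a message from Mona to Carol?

Paths from Mona to Carol:
Mona → Dave → Nora → Carol: 4 + 3 + 1 = 8
Shortest: 8.

8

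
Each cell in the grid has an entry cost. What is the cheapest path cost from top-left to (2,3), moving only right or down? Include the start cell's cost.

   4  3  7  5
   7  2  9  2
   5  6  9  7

27

Best path: (0,0) → (0,1) → (1,1) → (1,2) → (1,3) → (2,3)
Cost: 4 + 3 + 2 + 9 + 2 + 7 = 27
For comparison, the top-then-right route costs 28.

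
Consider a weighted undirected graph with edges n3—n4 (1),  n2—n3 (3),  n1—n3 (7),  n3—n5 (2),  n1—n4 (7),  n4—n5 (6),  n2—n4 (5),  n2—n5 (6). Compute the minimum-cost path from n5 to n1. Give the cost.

Comparing a few candidate routes:
n5 - n4 - n1: 6 + 7 = 13
n5 - n3 - n4 - n1: 2 + 1 + 7 = 10
n5 - n3 - n1: 2 + 7 = 9
The minimum is 9.

9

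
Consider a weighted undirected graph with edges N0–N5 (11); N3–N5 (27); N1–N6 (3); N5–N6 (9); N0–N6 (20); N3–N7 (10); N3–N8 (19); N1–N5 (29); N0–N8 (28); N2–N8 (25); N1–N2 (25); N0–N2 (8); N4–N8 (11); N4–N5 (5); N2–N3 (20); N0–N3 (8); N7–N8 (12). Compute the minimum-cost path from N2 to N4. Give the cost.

24

Some routes from N2 to N4:
N2 → N1 → N6 → N5 → N4: 25 + 3 + 9 + 5 = 42
N2 → N8 → N4: 25 + 11 = 36
N2 → N0 → N5 → N4: 8 + 11 + 5 = 24
Shortest: 24.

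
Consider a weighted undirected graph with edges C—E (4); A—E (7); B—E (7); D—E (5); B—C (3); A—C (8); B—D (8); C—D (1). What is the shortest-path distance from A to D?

A few of the A→D routes:
A → E → D: 7 + 5 = 12
A → E → C → D: 7 + 4 + 1 = 12
A → C → E → D: 8 + 4 + 5 = 17
A → C → D: 8 + 1 = 9
A → C → B → D: 8 + 3 + 8 = 19
A → E → B → C → D: 7 + 7 + 3 + 1 = 18
Best route has total 9.

9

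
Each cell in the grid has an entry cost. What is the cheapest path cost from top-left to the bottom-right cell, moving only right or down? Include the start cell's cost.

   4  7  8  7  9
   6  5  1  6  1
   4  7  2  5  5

28

Cheapest: [0,0] -> [1,0] -> [1,1] -> [1,2] -> [1,3] -> [1,4] -> [2,4]
  4 + 6 + 5 + 1 + 6 + 1 + 5 = 28
For comparison, the top-then-right route costs 41.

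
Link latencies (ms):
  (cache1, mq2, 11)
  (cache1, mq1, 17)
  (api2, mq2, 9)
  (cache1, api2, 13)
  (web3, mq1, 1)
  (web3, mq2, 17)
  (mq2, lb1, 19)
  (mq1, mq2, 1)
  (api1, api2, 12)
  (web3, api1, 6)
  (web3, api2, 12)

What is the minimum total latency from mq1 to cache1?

A few of the mq1→cache1 routes:
mq1 → web3 → api2 → cache1: 1 + 12 + 13 = 26
mq1 → mq2 → api2 → cache1: 1 + 9 + 13 = 23
mq1 → cache1: 17
mq1 → mq2 → cache1: 1 + 11 = 12
Shortest: 12 ms.

12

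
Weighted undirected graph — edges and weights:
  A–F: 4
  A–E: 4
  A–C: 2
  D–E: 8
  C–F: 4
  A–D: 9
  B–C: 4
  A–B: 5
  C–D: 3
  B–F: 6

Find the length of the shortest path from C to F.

4

A few of the C→F routes:
C - A - F: 2 + 4 = 6
C - A - B - F: 2 + 5 + 6 = 13
C - B - F: 4 + 6 = 10
C - F: 4
The minimum is 4.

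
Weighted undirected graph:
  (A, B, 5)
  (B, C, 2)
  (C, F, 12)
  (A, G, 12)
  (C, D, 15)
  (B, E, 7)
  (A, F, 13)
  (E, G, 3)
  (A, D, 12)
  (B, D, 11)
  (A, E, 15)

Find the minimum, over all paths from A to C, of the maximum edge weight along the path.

Some routes from A to C:
A-B-C: max(5, 2) = 5
A-D-B-C: max(12, 11, 2) = 12
A-G-E-B-C: max(12, 3, 7, 2) = 12
A-F-C: max(13, 12) = 13
A-D-C: max(12, 15) = 15
Smallest bottleneck: 5.

5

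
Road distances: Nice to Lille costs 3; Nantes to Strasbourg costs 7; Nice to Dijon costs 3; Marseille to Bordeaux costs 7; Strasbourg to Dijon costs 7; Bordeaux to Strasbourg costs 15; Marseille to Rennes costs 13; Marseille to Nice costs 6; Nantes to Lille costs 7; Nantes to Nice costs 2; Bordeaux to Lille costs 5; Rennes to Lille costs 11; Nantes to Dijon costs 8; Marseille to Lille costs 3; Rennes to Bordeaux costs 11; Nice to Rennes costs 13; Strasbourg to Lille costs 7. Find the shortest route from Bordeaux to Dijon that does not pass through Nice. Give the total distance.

Checking several routes:
Bordeaux → Lille → Strasbourg → Dijon: 5 + 7 + 7 = 19
Bordeaux → Strasbourg → Dijon: 15 + 7 = 22
Bordeaux → Lille → Nantes → Dijon: 5 + 7 + 8 = 20
Bordeaux → Marseille → Lille → Strasbourg → Dijon: 7 + 3 + 7 + 7 = 24
Shortest: 19.

19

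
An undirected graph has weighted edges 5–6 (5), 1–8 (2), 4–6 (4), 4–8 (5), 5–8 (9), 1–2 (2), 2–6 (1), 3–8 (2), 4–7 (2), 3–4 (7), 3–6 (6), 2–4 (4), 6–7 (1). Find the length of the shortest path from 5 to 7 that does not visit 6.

16

Candidate routes:
5-8-4-7: 9 + 5 + 2 = 16
5-8-1-2-4-7: 9 + 2 + 2 + 4 + 2 = 19
5-8-3-4-7: 9 + 2 + 7 + 2 = 20
Best route has total 16.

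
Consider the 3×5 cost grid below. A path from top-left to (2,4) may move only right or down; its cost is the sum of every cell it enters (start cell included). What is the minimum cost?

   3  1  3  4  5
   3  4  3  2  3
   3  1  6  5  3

One optimal route is [0,0] -> [0,1] -> [0,2] -> [1,2] -> [1,3] -> [1,4] -> [2,4].
Its cost is 3 + 1 + 3 + 3 + 2 + 3 + 3 = 18.
(Top row then right column would cost 22.)

18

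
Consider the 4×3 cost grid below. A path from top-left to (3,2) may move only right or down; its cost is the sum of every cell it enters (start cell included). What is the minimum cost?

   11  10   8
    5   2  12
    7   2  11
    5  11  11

42

Best path: (0,0) → (1,0) → (1,1) → (2,1) → (2,2) → (3,2)
Cost: 11 + 5 + 2 + 2 + 11 + 11 = 42
(Top row then right column would cost 63.)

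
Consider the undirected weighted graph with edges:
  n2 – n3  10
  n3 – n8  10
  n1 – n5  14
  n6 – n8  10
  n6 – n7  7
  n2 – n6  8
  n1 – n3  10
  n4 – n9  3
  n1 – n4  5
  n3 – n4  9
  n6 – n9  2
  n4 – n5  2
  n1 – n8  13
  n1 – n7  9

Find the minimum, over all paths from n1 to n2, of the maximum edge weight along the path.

A few of the n1→n2 routes:
n1-n4-n9-n6-n2: max(5, 3, 2, 8) = 8
n1-n4-n9-n6-n8-n3-n2: max(5, 3, 2, 10, 10, 10) = 10
n1-n7-n6-n2: max(9, 7, 8) = 9
n1-n4-n3-n8-n6-n2: max(5, 9, 10, 10, 8) = 10
n1-n4-n3-n2: max(5, 9, 10) = 10
Smallest bottleneck: 8.

8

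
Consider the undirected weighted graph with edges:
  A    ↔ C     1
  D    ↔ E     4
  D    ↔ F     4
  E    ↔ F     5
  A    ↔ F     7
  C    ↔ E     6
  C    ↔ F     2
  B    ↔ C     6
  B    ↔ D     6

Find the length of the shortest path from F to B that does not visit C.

10

Candidate routes:
F→D→B: 4 + 6 = 10
F→E→D→B: 5 + 4 + 6 = 15
Best route has total 10.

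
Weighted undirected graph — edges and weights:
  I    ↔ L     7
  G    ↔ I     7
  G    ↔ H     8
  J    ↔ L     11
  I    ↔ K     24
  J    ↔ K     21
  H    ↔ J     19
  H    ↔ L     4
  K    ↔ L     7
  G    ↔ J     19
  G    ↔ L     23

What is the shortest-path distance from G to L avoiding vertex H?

A few of the G→L routes:
G -> I -> K -> L: 7 + 24 + 7 = 38
G -> I -> L: 7 + 7 = 14
G -> L: 23
G -> J -> L: 19 + 11 = 30
The minimum is 14.

14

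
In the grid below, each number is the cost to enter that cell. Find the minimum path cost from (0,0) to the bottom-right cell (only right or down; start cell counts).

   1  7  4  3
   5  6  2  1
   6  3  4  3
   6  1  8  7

25

Cheapest: (0,0) -> (0,1) -> (0,2) -> (1,2) -> (1,3) -> (2,3) -> (3,3)
  1 + 7 + 4 + 2 + 1 + 3 + 7 = 25
(Top row then right column would cost 26.)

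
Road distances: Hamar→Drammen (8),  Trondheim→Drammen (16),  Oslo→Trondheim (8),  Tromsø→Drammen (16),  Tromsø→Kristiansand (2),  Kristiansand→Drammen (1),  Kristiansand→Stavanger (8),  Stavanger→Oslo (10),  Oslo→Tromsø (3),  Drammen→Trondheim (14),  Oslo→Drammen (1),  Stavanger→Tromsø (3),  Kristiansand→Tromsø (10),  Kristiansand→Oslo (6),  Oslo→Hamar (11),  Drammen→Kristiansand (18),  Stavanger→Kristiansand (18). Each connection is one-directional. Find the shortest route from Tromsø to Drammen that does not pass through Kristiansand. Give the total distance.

Paths from Tromsø to Drammen avoiding Kristiansand:
Tromsø→Drammen: 16
Shortest: 16.

16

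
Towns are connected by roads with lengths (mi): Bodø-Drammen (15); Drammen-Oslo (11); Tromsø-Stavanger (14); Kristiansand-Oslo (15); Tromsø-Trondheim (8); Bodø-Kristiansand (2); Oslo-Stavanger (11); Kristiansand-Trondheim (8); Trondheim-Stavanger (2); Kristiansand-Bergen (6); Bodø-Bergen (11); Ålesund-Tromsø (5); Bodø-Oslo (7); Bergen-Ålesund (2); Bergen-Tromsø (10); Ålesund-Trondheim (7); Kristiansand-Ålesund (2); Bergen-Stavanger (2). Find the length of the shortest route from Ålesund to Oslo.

11

Checking several routes:
Ålesund-Kristiansand-Bodø-Oslo: 2 + 2 + 7 = 11
Ålesund-Bergen-Kristiansand-Bodø-Oslo: 2 + 6 + 2 + 7 = 17
Ålesund-Kristiansand-Oslo: 2 + 15 = 17
Ålesund-Bergen-Stavanger-Oslo: 2 + 2 + 11 = 15
Best route has total 11 mi.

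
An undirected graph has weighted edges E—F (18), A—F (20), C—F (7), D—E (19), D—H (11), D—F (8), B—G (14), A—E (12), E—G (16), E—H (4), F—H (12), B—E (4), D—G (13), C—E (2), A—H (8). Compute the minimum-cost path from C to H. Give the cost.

Checking several routes:
C→F→D→H: 7 + 8 + 11 = 26
C→E→H: 2 + 4 = 6
C→E→A→H: 2 + 12 + 8 = 22
C→F→E→H: 7 + 18 + 4 = 29
C→E→D→H: 2 + 19 + 11 = 32
C→F→H: 7 + 12 = 19
Best route has total 6.

6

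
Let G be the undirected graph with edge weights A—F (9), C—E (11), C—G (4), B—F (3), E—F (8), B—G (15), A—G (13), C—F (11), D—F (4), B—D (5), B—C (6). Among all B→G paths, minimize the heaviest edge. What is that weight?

Checking several routes:
B→D→F→E→C→G: max(5, 4, 8, 11, 4) = 11
B→F→C→G: max(3, 11, 4) = 11
B→F→E→C→G: max(3, 8, 11, 4) = 11
B→C→G: max(6, 4) = 6
Best route has worst link 6.

6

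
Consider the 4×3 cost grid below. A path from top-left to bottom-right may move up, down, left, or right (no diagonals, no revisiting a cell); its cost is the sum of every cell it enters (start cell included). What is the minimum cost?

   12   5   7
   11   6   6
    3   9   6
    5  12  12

47

Best path: (0,0)→(0,1)→(1,1)→(1,2)→(2,2)→(3,2)
Cost: 12 + 5 + 6 + 6 + 6 + 12 = 47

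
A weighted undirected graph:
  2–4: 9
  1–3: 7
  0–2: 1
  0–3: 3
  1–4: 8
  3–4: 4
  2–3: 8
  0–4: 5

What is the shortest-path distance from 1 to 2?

11

Some routes from 1 to 2:
1-4-0-2: 8 + 5 + 1 = 14
1-3-2: 7 + 8 = 15
1-3-0-2: 7 + 3 + 1 = 11
Best route has total 11.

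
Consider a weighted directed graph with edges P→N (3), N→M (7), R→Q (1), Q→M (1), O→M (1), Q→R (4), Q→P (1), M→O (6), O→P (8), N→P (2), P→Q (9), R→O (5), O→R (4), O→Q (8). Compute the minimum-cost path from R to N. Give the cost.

A few of the R→N routes:
R -> Q -> P -> N: 1 + 1 + 3 = 5
R -> O -> P -> N: 5 + 8 + 3 = 16
R -> O -> Q -> P -> N: 5 + 8 + 1 + 3 = 17
Best route has total 5.

5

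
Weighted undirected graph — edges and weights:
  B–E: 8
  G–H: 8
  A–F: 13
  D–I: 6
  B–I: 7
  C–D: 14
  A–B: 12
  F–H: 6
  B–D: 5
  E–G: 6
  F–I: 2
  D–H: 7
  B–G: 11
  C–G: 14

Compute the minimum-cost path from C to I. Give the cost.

Comparing a few candidate routes:
C→D→I: 14 + 6 = 20
C→D→B→I: 14 + 5 + 7 = 26
C→G→H→F→I: 14 + 8 + 6 + 2 = 30
C→D→H→F→I: 14 + 7 + 6 + 2 = 29
Shortest: 20.

20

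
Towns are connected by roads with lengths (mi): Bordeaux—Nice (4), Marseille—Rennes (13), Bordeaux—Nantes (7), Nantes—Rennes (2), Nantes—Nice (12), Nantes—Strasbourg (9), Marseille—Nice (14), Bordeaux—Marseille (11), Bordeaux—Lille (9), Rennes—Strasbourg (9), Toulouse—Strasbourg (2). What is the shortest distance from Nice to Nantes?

11

Checking several routes:
Nice-Marseille-Rennes-Nantes: 14 + 13 + 2 = 29
Nice-Marseille-Bordeaux-Nantes: 14 + 11 + 7 = 32
Nice-Nantes: 12
Nice-Bordeaux-Marseille-Rennes-Nantes: 4 + 11 + 13 + 2 = 30
Nice-Marseille-Rennes-Strasbourg-Nantes: 14 + 13 + 9 + 9 = 45
Nice-Bordeaux-Nantes: 4 + 7 = 11
Best route has total 11 mi.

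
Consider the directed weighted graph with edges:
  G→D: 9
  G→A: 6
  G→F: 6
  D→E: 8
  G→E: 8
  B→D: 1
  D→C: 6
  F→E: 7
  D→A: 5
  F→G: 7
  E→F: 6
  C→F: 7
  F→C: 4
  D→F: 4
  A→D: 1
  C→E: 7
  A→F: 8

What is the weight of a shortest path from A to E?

9

Some routes from A to E:
A → D → F → E: 1 + 4 + 7 = 12
A → F → C → E: 8 + 4 + 7 = 19
A → D → F → C → E: 1 + 4 + 4 + 7 = 16
A → F → E: 8 + 7 = 15
A → D → E: 1 + 8 = 9
A → D → C → E: 1 + 6 + 7 = 14
Shortest: 9.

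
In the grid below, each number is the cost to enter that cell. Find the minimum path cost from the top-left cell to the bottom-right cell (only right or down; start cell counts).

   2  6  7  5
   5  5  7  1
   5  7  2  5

25

Cheapest: (0,0) -> (1,0) -> (1,1) -> (1,2) -> (1,3) -> (2,3)
  2 + 5 + 5 + 7 + 1 + 5 = 25
(Top row then right column would cost 26.)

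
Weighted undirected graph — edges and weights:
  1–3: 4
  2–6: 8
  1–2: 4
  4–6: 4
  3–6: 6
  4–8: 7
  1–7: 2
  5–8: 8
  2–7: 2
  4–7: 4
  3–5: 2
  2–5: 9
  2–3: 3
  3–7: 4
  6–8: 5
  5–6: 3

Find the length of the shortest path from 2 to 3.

A few of the 2→3 routes:
2 -> 7 -> 3: 2 + 4 = 6
2 -> 7 -> 1 -> 3: 2 + 2 + 4 = 8
2 -> 1 -> 3: 4 + 4 = 8
2 -> 3: 3
Shortest: 3.

3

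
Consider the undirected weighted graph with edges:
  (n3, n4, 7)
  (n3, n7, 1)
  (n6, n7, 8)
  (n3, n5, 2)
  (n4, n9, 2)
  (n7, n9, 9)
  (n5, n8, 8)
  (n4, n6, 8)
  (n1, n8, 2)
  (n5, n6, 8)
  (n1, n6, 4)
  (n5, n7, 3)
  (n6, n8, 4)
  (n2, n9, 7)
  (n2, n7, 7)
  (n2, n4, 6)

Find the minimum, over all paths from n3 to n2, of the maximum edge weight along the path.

7

Checking several routes:
n3 -> n4 -> n9 -> n2: max(7, 2, 7) = 7
n3 -> n7 -> n2: max(1, 7) = 7
n3 -> n5 -> n8 -> n6 -> n7 -> n2: max(2, 8, 4, 8, 7) = 8
n3 -> n5 -> n7 -> n2: max(2, 3, 7) = 7
n3 -> n4 -> n2: max(7, 6) = 7
Smallest bottleneck: 7.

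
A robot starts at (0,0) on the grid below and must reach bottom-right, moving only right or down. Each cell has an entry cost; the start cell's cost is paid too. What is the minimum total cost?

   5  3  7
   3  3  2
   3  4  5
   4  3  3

Path (0,0)→(0,1)→(1,1)→(1,2)→(2,2)→(3,2): 5 + 3 + 3 + 2 + 5 + 3 = 21.

21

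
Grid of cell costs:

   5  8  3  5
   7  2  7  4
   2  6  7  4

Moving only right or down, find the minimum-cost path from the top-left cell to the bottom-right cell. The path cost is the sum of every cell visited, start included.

29

Best path: (0,0) -> (0,1) -> (0,2) -> (0,3) -> (1,3) -> (2,3)
Cost: 5 + 8 + 3 + 5 + 4 + 4 = 29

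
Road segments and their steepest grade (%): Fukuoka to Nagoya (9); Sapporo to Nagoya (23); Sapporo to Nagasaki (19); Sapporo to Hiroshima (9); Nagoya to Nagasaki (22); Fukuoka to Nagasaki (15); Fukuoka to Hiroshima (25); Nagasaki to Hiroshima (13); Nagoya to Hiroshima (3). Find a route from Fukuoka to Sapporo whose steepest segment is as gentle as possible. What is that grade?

9

A few of the Fukuoka→Sapporo routes:
Fukuoka-Nagoya-Nagasaki-Sapporo: max(9, 22, 19) = 22
Fukuoka-Nagoya-Hiroshima-Nagasaki-Sapporo: max(9, 3, 13, 19) = 19
Fukuoka-Nagoya-Hiroshima-Sapporo: max(9, 3, 9) = 9
Fukuoka-Nagasaki-Sapporo: max(15, 19) = 19
Fukuoka-Nagasaki-Hiroshima-Sapporo: max(15, 13, 9) = 15
The minimum achievable maximum is 9%.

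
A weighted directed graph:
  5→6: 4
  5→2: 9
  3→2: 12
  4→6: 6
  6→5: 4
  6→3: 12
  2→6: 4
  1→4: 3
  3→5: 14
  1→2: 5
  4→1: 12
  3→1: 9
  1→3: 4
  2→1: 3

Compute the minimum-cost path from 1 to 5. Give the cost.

Checking several routes:
1-2-6-5: 5 + 4 + 4 = 13
1-3-2-6-5: 4 + 12 + 4 + 4 = 24
1-3-5: 4 + 14 = 18
1-4-6-5: 3 + 6 + 4 = 13
1-4-6-3-5: 3 + 6 + 12 + 14 = 35
Best route has total 13.

13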